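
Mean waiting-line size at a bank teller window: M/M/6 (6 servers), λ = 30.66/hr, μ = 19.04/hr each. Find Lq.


a = λ/μ = 1.6103; ρ = a/6 = 0.2684
P₀ = 0.199751
Lq = P₀·a^c·ρ / (c!·(1−ρ)²) = 0.199751·17.43537·0.2684/(720·0.53526)
= 0.002425

Final: 0.002425


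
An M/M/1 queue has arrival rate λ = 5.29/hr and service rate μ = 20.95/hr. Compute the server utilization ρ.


ρ = λ/μ = 5.29/20.95 = 0.2525

Final: 0.2525


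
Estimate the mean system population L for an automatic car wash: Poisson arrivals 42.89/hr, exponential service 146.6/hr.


ρ = λ/μ = 42.89/146.6 = 0.2926
L = ρ/(1−ρ) = 0.2926/(1 − 0.2926) = 0.2926/0.7074 = 0.4136

Final: 0.4136


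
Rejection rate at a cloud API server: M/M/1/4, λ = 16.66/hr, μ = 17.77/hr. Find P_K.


ρ = λ/μ = 16.66/17.77 = 0.9375
P_K = (1−ρ)ρ^K/(1−ρ^(K+1)) = (0.06246·0.772592)/(1 − 0.724332)
= 0.048260/0.275668 = 0.175065

Final: 0.175065


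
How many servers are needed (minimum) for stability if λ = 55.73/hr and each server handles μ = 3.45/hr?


Stability requires cμ > λ ⇔ c > λ/μ.
λ/μ = 55.73/3.45 = 16.1536
Minimum integer c = ⌊16.1536⌋ + 1 = 17
Check: 17·3.45 = 58.65 > 55.73, while 16·3.45 = 55.20 ≤ 55.73

Final: 17 servers


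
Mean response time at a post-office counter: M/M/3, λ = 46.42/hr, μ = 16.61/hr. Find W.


a = 2.7947; ρ = 0.9316; P₀ = 0.016431
Lq = P₀·a^c·ρ/(c!(1−ρ)²) = 11.89065
Wq = Lq/λ = 11.89065/46.42 = 0.25615 hr
W = Wq + 1/μ = 0.25615 + 0.06020 = 0.31636 hr

Final: 0.31636 hr


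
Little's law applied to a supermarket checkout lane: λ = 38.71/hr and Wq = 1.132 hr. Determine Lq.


Lq = λWq = 38.71·1.132 = 43.8197

Final: 43.8197


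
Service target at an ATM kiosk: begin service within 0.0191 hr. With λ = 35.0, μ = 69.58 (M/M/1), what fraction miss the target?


ρ = 35.0/69.58 = 0.5030
P(Wq > t) = ρ·e^{−(μ−λ)t} = 0.5030·e^{−0.6605}
= 0.5030·0.516604 = 0.259861

Final: 0.259861


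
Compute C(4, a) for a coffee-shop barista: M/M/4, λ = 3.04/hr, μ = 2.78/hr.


a = λ/μ = 1.0935; ρ = a/4 = 0.2734
P₀ = 0.334296 (from M/M/c formula)
C(c,a) = [a^c/(c!(1−ρ))]·P₀ = [1.42993/(24·0.7266)]·0.334296
= 0.08200·0.334296 = 0.027411

Final: 0.027411


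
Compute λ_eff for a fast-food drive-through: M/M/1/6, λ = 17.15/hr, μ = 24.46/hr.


ρ = 0.7011; P_K = (1−ρ)ρ^6/(1−ρ^7) = 0.038733
λ_eff = λ(1 − P_K) = 17.15·(1 − 0.038733) = 17.15·0.961267 = 16.4857 /hr

Final: 16.4857 /hr


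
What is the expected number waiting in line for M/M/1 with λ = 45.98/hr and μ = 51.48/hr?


ρ = 45.98/51.48 = 0.8932
Lq = ρ²/(1−ρ) = 0.7977/0.1068 = 7.4668

Final: 7.4668


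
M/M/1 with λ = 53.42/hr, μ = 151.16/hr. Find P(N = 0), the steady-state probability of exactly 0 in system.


ρ = 53.42/151.16 = 0.3534
P_n = (1−ρ)·ρ^n = (1 − 0.3534)·0.3534^0 = 0.6466·1.000000 = 0.646600

Final: 0.646600


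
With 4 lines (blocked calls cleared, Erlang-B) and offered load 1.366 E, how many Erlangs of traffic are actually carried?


B(4,1.366) = 0.037498 (Erlang-B)
Carried load = a(1 − B) = 1.366·(1 − 0.037498) = 1.366·0.962502 = 1.3148 E

Final: 1.3148 Erlangs


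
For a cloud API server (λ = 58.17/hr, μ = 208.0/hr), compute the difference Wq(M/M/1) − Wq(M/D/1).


ρ = 58.17/208.0 = 0.2797
Wq(M/M/1) = ρ/(μ−λ) = 0.2797/149.83 = 0.001867 hr
Wq(M/D/1) = ρ/(2(μ−λ)) = 0.0009333 hr
Savings = 0.001867 − 0.0009333 = 0.0009333 hr

Final: 0.0009333 hr


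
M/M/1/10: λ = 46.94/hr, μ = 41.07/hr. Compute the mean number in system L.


ρ = 46.94/41.07 = 1.1429
L = ρ[1 − (K+1)ρ^K + Kρ^(K+1)] / [(1−ρ)(1−ρ^(K+1))]
Numerator: 1.1429·(1 − 11·3.803504 + 10·4.347126) = 3.009005
Denominator: (-0.1429)·(-3.347126) = 0.478394
L = 3.009005/0.478394 = 6.2898

Final: 6.2898


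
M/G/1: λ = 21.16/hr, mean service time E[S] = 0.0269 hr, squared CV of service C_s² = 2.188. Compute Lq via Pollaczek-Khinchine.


ρ = λ·E[S] = 21.16·0.0269 = 0.5692
Lq = ρ²(1+C_s²)/(2(1−ρ)) = 0.3240·(1+2.188)/(2·0.4308)
= 0.3240·3.1880/0.8616 = 1.19882

Final: 1.19882


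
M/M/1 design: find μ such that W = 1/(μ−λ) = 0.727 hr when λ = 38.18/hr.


W = 1/(μ−λ) ⇒ μ − λ = 1/W = 1/0.727 = 1.3755
μ = λ + 1/W = 38.18 + 1.3755 = 39.5555 per hr

Final: 39.5555 /hr


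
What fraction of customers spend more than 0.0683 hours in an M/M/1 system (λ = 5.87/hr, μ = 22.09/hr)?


W ~ Exponential(μ−λ) for M/M/1.
μ − λ = 22.09 − 5.87 = 16.2200
P(W > t) = e^{−(μ−λ)t} = e^{−1.1078} = 0.330276

Final: 0.330276


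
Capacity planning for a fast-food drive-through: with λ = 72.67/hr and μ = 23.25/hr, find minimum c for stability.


Stability requires cμ > λ ⇔ c > λ/μ.
λ/μ = 72.67/23.25 = 3.1256
Minimum integer c = ⌊3.1256⌋ + 1 = 4
Check: 4·23.25 = 93.00 > 72.67, while 3·23.25 = 69.75 ≤ 72.67

Final: 4 servers


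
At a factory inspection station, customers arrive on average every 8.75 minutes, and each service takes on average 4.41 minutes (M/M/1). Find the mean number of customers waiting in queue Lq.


λ = 60/8.75 = 6.8571 /hr
μ = 60/4.41 = 13.6054 /hr
ρ = λ/μ = 6.8571/13.6054 = 0.5040
Lq = ρ²/(1−ρ) = 0.2540/0.4960 = 0.5121

Final: 0.5121


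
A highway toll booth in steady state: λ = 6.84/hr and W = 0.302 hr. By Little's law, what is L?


L = λW = 6.84·0.302 = 2.0657

Final: 2.0657


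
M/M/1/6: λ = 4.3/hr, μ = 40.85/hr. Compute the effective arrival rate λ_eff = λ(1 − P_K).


ρ = 0.1053; P_K = (1−ρ)ρ^6/(1−ρ^7) = 0.000001217
λ_eff = λ(1 − P_K) = 4.3·(1 − 0.000001217) = 4.3·0.999999 = 4.3000 /hr

Final: 4.3000 /hr


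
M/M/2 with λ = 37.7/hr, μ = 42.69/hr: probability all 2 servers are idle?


a = λ/μ = 37.7/42.69 = 0.8831; ρ = a/c = 0.4416
Σ_{k=0}^{1} a^k/k! (terms k=0..1) = 1.00000 + 0.88311 = 1.88311
Tail: a^2/(2!(1−ρ)) = 0.77988/(2·0.5584) = 0.69827
P₀ = 1/(1.88311 + 0.69827) = 1/2.58138 = 0.387390

Final: 0.387390


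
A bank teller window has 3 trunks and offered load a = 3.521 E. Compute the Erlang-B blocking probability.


B(c,a) = (a^c/c!) / Σ_{k=0}^{c} a^k/k!
a^3/3! = 7.275232
Σ terms (k=0..3): 1.00000 + 3.52100 + 6.19872 + 7.27523 = 17.994952
B = 7.275232/17.994952 = 0.404293

Final: 0.404293


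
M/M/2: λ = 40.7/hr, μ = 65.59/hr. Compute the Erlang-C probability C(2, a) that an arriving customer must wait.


a = λ/μ = 0.6205; ρ = a/2 = 0.3103
P₀ = 0.526414 (from M/M/c formula)
C(c,a) = [a^c/(c!(1−ρ))]·P₀ = [0.38505/(2·0.6897)]·0.526414
= 0.27912·0.526414 = 0.146935

Final: 0.146935


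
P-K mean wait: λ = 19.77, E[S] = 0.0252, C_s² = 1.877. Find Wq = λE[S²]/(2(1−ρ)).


ρ = λ·E[S] = 19.77·0.0252 = 0.4982
E[S²] = E[S]²(1+C_s²) = 0.0252²·(1+1.877) = 0.001827
Wq = λ·E[S²]/(2(1−ρ)) = 19.77·0.001827/(2·0.5018) = 0.03599 hr

Final: 0.03599 hr


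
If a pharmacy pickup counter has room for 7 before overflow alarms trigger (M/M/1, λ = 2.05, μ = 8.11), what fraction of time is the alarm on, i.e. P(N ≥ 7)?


ρ = 2.05/8.11 = 0.2528
P(N ≥ n) = ρ^n = 0.2528^7 = 0.00006594

Final: 0.00006594


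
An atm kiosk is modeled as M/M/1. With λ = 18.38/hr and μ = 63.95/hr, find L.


ρ = λ/μ = 18.38/63.95 = 0.2874
L = ρ/(1−ρ) = 0.2874/(1 − 0.2874) = 0.2874/0.7126 = 0.4033

Final: 0.4033


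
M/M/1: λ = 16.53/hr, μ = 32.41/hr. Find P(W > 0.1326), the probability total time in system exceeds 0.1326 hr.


W ~ Exponential(μ−λ) for M/M/1.
μ − λ = 32.41 − 16.53 = 15.8800
P(W > t) = e^{−(μ−λ)t} = e^{−2.1057} = 0.121762

Final: 0.121762


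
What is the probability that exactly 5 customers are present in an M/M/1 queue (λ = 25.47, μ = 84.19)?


ρ = 25.47/84.19 = 0.3025
P_n = (1−ρ)·ρ^n = (1 − 0.3025)·0.3025^5 = 0.6975·0.002534 = 0.001768

Final: 0.001768


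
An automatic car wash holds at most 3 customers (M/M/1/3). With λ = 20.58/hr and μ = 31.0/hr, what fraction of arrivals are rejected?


ρ = λ/μ = 20.58/31.0 = 0.6639
P_K = (1−ρ)ρ^K/(1−ρ^(K+1)) = (0.3361·0.292584)/(1 − 0.194238)
= 0.098346/0.805762 = 0.122054

Final: 0.122054


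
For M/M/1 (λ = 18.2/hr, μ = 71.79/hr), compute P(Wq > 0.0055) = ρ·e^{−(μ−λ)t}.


ρ = 18.2/71.79 = 0.2535
P(Wq > t) = ρ·e^{−(μ−λ)t} = 0.2535·e^{−0.2947}
= 0.2535·0.744721 = 0.188800

Final: 0.188800


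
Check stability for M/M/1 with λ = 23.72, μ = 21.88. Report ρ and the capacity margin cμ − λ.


Total capacity cμ = 1·21.88 = 21.88/hr
ρ = λ/(cμ) = 23.72/21.88 = 1.0841
Stable ⇔ ρ < 1: NO
Spare capacity = cμ − λ = 21.88 − 23.72 = -1.84/hr

Final: ρ = 1.0841; unstable; margin = -1.84/hr


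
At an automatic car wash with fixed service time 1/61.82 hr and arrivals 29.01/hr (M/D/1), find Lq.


ρ = 29.01/61.82 = 0.4693
M/D/1: Lq = ρ²/(2(1−ρ)) = 0.2202/(2·0.5307) = 0.20746

Final: 0.20746


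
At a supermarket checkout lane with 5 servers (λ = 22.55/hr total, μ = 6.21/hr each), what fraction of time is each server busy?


ρ = λ/(cμ) = 22.55/(5·6.21) = 22.55/31.05 = 0.7262

Final: 0.7262


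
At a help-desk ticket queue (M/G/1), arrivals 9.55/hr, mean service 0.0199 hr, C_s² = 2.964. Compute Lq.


ρ = λ·E[S] = 9.55·0.0199 = 0.1900
Lq = ρ²(1+C_s²)/(2(1−ρ)) = 0.03612·(1+2.964)/(2·0.8100)
= 0.03612·3.9640/1.6199 = 0.08838

Final: 0.08838


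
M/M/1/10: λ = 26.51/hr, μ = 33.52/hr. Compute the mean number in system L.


ρ = 26.51/33.52 = 0.7909
L = ρ[1 − (K+1)ρ^K + Kρ^(K+1)] / [(1−ρ)(1−ρ^(K+1))]
Numerator: 0.7909·(1 − 11·0.095732 + 10·0.075712) = 0.556824
Denominator: (0.2091)·(0.924288) = 0.193295
L = 0.556824/0.193295 = 2.8807

Final: 2.8807


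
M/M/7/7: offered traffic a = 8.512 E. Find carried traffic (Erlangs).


B(7,8.512) = 0.336274 (Erlang-B)
Carried load = a(1 − B) = 8.512·(1 − 0.336274) = 8.512·0.663726 = 5.6496 E

Final: 5.6496 Erlangs


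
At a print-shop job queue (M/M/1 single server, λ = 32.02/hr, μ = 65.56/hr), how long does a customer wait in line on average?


ρ = 32.02/65.56 = 0.4884
Wq = ρ/(μ−λ) = 0.4884/(65.56 − 32.02) = 0.4884/33.54 = 0.01456 hr

Final: 0.01456 hr


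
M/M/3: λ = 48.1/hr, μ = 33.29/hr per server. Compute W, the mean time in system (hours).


a = 1.4449; ρ = 0.4816; P₀ = 0.224288
Lq = P₀·a^c·ρ/(c!(1−ρ)²) = 0.20210
Wq = Lq/λ = 0.20210/48.1 = 0.004202 hr
W = Wq + 1/μ = 0.004202 + 0.03004 = 0.03424 hr

Final: 0.03424 hr


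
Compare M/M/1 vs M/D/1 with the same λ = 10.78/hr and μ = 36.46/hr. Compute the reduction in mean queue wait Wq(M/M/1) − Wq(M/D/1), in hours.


ρ = 10.78/36.46 = 0.2957
Wq(M/M/1) = ρ/(μ−λ) = 0.2957/25.68 = 0.01151 hr
Wq(M/D/1) = ρ/(2(μ−λ)) = 0.005757 hr
Savings = 0.01151 − 0.005757 = 0.005757 hr

Final: 0.005757 hr


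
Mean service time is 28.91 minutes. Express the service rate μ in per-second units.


μ = 1/(service time) in consistent units.
1 second = 0.0166667 min, so μ = 0.0166667/28.91 = 0.0005765 per second

Final: 0.0005765 /sec


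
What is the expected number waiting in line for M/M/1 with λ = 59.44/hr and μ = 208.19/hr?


ρ = 59.44/208.19 = 0.2855
Lq = ρ²/(1−ρ) = 0.08152/0.7145 = 0.1141

Final: 0.1141


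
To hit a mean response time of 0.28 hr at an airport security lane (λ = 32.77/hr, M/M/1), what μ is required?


W = 1/(μ−λ) ⇒ μ − λ = 1/W = 1/0.28 = 3.5714
μ = λ + 1/W = 32.77 + 3.5714 = 36.3414 per hr

Final: 36.3414 /hr


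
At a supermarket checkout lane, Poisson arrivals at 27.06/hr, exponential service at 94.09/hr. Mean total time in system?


W = 1/(μ−λ) = 1/(94.09 − 27.06) = 1/67.03 = 0.01492 hr

Final: 0.01492 hr


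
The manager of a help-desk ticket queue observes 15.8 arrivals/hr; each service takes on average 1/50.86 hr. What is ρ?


ρ = λ/μ = 15.8/50.86 = 0.3107

Final: 0.3107


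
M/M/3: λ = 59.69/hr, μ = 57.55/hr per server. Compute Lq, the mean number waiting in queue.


a = λ/μ = 1.0372; ρ = a/3 = 0.3457
P₀ = 0.349738
Lq = P₀·a^c·ρ / (c!·(1−ρ)²) = 0.349738·1.11575·0.3457/(6·0.42807)
= 0.05253

Final: 0.05253


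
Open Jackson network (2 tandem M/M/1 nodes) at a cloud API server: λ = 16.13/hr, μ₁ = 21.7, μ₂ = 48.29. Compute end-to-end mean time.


Each node sees arrival rate λ = 16.13/hr (tandem ⇒ throughput preserved).
W₁ = 1/(μ₁−λ) = 1/(21.7−16.13) = 0.17953 hr
W₂ = 1/(μ₂−λ) = 1/(48.29−16.13) = 0.03109 hr
W_total = W₁ + W₂ = 0.17953 + 0.03109 = 0.21063 hr

Final: 0.21063 hr


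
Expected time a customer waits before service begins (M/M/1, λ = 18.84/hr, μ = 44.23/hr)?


ρ = 18.84/44.23 = 0.4260
Wq = ρ/(μ−λ) = 0.4260/(44.23 − 18.84) = 0.4260/25.39 = 0.01678 hr

Final: 0.01678 hr


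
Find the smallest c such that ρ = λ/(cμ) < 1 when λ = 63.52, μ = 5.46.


Stability requires cμ > λ ⇔ c > λ/μ.
λ/μ = 63.52/5.46 = 11.6337
Minimum integer c = ⌊11.6337⌋ + 1 = 12
Check: 12·5.46 = 65.52 > 63.52, while 11·5.46 = 60.06 ≤ 63.52

Final: 12 servers


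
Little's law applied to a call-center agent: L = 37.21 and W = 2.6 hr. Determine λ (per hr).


λ = L/W = 37.21/2.6 = 14.3115 /hr

Final: 14.3115 /hr


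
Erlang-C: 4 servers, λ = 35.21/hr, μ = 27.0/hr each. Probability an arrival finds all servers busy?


a = λ/μ = 1.3041; ρ = a/4 = 0.3260
P₀ = 0.270067 (from M/M/c formula)
C(c,a) = [a^c/(c!(1−ρ))]·P₀ = [2.89207/(24·0.6740)]·0.270067
= 0.17879·0.270067 = 0.048286

Final: 0.048286


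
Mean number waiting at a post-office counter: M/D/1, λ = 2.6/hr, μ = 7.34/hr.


ρ = 2.6/7.34 = 0.3542
M/D/1: Lq = ρ²/(2(1−ρ)) = 0.1255/(2·0.6458) = 0.09715

Final: 0.09715


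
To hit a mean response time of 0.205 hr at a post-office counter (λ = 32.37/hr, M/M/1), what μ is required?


W = 1/(μ−λ) ⇒ μ − λ = 1/W = 1/0.205 = 4.8780
μ = λ + 1/W = 32.37 + 4.8780 = 37.2480 per hr

Final: 37.2480 /hr


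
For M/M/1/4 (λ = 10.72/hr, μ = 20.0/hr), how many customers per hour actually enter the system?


ρ = 0.5360; P_K = (1−ρ)ρ^4/(1−ρ^5) = 0.040071
λ_eff = λ(1 − P_K) = 10.72·(1 − 0.040071) = 10.72·0.959929 = 10.2904 /hr

Final: 10.2904 /hr


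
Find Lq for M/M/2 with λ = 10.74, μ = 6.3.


a = λ/μ = 1.7048; ρ = a/2 = 0.8524
P₀ = 0.079692
Lq = P₀·a^c·ρ / (c!·(1−ρ)²) = 0.079692·2.90621·0.8524/(2·0.02179)
= 4.52959

Final: 4.52959


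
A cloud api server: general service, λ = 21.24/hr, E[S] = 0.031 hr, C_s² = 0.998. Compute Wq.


ρ = λ·E[S] = 21.24·0.031 = 0.6584
E[S²] = E[S]²(1+C_s²) = 0.031²·(1+0.998) = 0.001920
Wq = λ·E[S²]/(2(1−ρ)) = 21.24·0.001920/(2·0.3416) = 0.05970 hr

Final: 0.05970 hr


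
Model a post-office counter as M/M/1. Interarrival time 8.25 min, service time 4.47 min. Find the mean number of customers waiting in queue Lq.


λ = 60/8.25 = 7.2727 /hr
μ = 60/4.47 = 13.4228 /hr
ρ = λ/μ = 7.2727/13.4228 = 0.5418
Lq = ρ²/(1−ρ) = 0.2936/0.4582 = 0.6407

Final: 0.6407


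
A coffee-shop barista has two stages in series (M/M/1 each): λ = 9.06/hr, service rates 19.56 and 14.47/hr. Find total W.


Each node sees arrival rate λ = 9.06/hr (tandem ⇒ throughput preserved).
W₁ = 1/(μ₁−λ) = 1/(19.56−9.06) = 0.09524 hr
W₂ = 1/(μ₂−λ) = 1/(14.47−9.06) = 0.18484 hr
W_total = W₁ + W₂ = 0.09524 + 0.18484 = 0.28008 hr

Final: 0.28008 hr


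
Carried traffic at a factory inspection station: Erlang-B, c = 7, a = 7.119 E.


B(7,7.119) = 0.256208 (Erlang-B)
Carried load = a(1 − B) = 7.119·(1 − 0.256208) = 7.119·0.743792 = 5.2951 E

Final: 5.2951 Erlangs


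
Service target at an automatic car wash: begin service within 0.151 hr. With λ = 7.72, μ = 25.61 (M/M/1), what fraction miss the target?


ρ = 7.72/25.61 = 0.3014
P(Wq > t) = ρ·e^{−(μ−λ)t} = 0.3014·e^{−2.7014}
= 0.3014·0.067112 = 0.020231

Final: 0.020231


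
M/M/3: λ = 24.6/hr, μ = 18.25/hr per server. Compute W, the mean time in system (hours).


a = 1.3479; ρ = 0.4493; P₀ = 0.250146
Lq = P₀·a^c·ρ/(c!(1−ρ)²) = 0.15129
Wq = Lq/λ = 0.15129/24.6 = 0.006150 hr
W = Wq + 1/μ = 0.006150 + 0.05479 = 0.06094 hr

Final: 0.06094 hr


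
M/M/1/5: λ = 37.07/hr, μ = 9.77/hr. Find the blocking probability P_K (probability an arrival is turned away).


ρ = λ/μ = 37.07/9.77 = 3.7943
P_K = (1−ρ)ρ^K/(1−ρ^(K+1)) = (-2.7943·786.393856)/(1 − 2983.789174)
= -2197.395318/-2982.789174 = 0.736691

Final: 0.736691


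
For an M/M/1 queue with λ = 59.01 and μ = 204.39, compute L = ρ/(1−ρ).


ρ = λ/μ = 59.01/204.39 = 0.2887
L = ρ/(1−ρ) = 0.2887/(1 − 0.2887) = 0.2887/0.7113 = 0.4059

Final: 0.4059


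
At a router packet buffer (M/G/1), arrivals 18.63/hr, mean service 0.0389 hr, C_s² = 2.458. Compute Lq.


ρ = λ·E[S] = 18.63·0.0389 = 0.7247
Lq = ρ²(1+C_s²)/(2(1−ρ)) = 0.5252·(1+2.458)/(2·0.2753)
= 0.5252·3.4580/0.5506 = 3.29856

Final: 3.29856


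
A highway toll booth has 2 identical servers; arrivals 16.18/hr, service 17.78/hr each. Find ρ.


ρ = λ/(cμ) = 16.18/(2·17.78) = 16.18/35.56 = 0.4550

Final: 0.4550


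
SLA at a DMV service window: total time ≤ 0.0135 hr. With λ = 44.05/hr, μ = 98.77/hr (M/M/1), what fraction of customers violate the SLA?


W ~ Exponential(μ−λ) for M/M/1.
μ − λ = 98.77 − 44.05 = 54.7200
P(W > t) = e^{−(μ−λ)t} = e^{−0.7387} = 0.477725

Final: 0.477725


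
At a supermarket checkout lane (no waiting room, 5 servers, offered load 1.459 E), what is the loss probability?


B(c,a) = (a^c/c!) / Σ_{k=0}^{c} a^k/k!
a^5/5! = 0.055093
Σ terms (k=0..5): 1.00000 + 1.45900 + 1.06434 + 0.51762 + 0.18880 + 0.05509 = 4.284861
B = 0.055093/4.284861 = 0.012858

Final: 0.012858


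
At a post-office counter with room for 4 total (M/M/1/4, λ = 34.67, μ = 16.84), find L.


ρ = 34.67/16.84 = 2.0588
L = ρ[1 − (K+1)ρ^K + Kρ^(K+1)] / [(1−ρ)(1−ρ^(K+1))]
Numerator: 2.0588·(1 − 5·17.965819 + 4·36.987823) = 121.720107
Denominator: (-1.0588)·(-35.987823) = 38.103497
L = 121.720107/38.103497 = 3.1945

Final: 3.1945


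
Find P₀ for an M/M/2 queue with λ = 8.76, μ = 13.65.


a = λ/μ = 8.76/13.65 = 0.6418; ρ = a/c = 0.3209
Σ_{k=0}^{1} a^k/k! (terms k=0..1) = 1.00000 + 0.64176 = 1.64176
Tail: a^2/(2!(1−ρ)) = 0.41185/(2·0.6791) = 0.30323
P₀ = 1/(1.64176 + 0.30323) = 1/1.94498 = 0.514143

Final: 0.514143


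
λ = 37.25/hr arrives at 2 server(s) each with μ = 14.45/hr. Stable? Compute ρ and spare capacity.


Total capacity cμ = 2·14.45 = 28.90/hr
ρ = λ/(cμ) = 37.25/28.90 = 1.2889
Stable ⇔ ρ < 1: NO
Spare capacity = cμ − λ = 28.90 − 37.25 = -8.35/hr

Final: ρ = 1.2889; unstable; margin = -8.35/hr


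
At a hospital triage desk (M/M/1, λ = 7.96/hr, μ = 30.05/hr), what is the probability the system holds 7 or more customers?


ρ = 7.96/30.05 = 0.2649
P(N ≥ n) = ρ^n = 0.2649^7 = 0.00009151

Final: 0.00009151


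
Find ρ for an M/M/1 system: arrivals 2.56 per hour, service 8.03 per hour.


ρ = λ/μ = 2.56/8.03 = 0.3188

Final: 0.3188


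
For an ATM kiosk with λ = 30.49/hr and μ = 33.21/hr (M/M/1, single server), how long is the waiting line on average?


ρ = 30.49/33.21 = 0.9181
Lq = ρ²/(1−ρ) = 0.8429/0.08190 = 10.2915

Final: 10.2915


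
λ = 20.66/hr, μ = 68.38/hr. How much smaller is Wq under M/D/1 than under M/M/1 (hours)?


ρ = 20.66/68.38 = 0.3021
Wq(M/M/1) = ρ/(μ−λ) = 0.3021/47.72 = 0.006331 hr
Wq(M/D/1) = ρ/(2(μ−λ)) = 0.003166 hr
Savings = 0.006331 − 0.003166 = 0.003166 hr

Final: 0.003166 hr


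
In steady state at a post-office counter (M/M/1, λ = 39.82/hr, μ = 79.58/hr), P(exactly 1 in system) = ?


ρ = 39.82/79.58 = 0.5004
P_n = (1−ρ)·ρ^n = (1 − 0.5004)·0.5004^1 = 0.4996·0.500377 = 0.250000

Final: 0.250000


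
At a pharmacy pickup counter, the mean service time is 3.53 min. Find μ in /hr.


μ = 1/(service time) in consistent units.
1 hour = 60 min, so μ = 60/3.53 = 16.9972 per hour

Final: 16.9972 /hr


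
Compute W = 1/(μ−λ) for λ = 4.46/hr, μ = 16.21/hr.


W = 1/(μ−λ) = 1/(16.21 − 4.46) = 1/11.75 = 0.08511 hr

Final: 0.08511 hr


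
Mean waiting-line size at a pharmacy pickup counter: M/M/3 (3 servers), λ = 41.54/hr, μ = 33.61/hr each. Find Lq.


a = λ/μ = 1.2359; ρ = a/3 = 0.4120
P₀ = 0.282898
Lq = P₀·a^c·ρ / (c!·(1−ρ)²) = 0.282898·1.88797·0.4120/(6·0.34577)
= 0.10606

Final: 0.10606


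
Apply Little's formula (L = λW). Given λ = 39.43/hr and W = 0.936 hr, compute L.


L = λW = 39.43·0.936 = 36.9065

Final: 36.9065


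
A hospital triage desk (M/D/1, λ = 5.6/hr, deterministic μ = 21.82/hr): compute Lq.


ρ = 5.6/21.82 = 0.2566
M/D/1: Lq = ρ²/(2(1−ρ)) = 0.06587/(2·0.7434) = 0.04430

Final: 0.04430


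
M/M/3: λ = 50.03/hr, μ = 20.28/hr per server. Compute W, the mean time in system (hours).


a = 2.4670; ρ = 0.8223; P₀ = 0.048560
Lq = P₀·a^c·ρ/(c!(1−ρ)²) = 3.16507
Wq = Lq/λ = 3.16507/50.03 = 0.06326 hr
W = Wq + 1/μ = 0.06326 + 0.04931 = 0.11257 hr

Final: 0.11257 hr


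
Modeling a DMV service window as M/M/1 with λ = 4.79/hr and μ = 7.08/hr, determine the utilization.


ρ = λ/μ = 4.79/7.08 = 0.6766

Final: 0.6766


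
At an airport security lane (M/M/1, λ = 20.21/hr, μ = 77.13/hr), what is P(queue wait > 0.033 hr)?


ρ = 20.21/77.13 = 0.2620
P(Wq > t) = ρ·e^{−(μ−λ)t} = 0.2620·e^{−1.8784}
= 0.2620·0.152841 = 0.040048

Final: 0.040048


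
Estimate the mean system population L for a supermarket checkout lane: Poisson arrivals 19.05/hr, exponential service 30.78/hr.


ρ = λ/μ = 19.05/30.78 = 0.6189
L = ρ/(1−ρ) = 0.6189/(1 − 0.6189) = 0.6189/0.3811 = 1.6240

Final: 1.6240


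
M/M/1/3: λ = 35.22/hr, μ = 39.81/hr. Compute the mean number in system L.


ρ = 35.22/39.81 = 0.8847
L = ρ[1 − (K+1)ρ^K + Kρ^(K+1)] / [(1−ρ)(1−ρ^(K+1))]
Numerator: 0.8847·(1 − 4·0.692455 + 3·0.612617) = 0.060186
Denominator: (0.1153)·(0.387383) = 0.044664
L = 0.060186/0.044664 = 1.3475

Final: 1.3475


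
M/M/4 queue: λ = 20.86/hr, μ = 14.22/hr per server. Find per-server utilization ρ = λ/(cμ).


ρ = λ/(cμ) = 20.86/(4·14.22) = 20.86/56.88 = 0.3667

Final: 0.3667


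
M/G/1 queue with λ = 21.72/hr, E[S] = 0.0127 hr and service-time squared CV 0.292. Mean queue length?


ρ = λ·E[S] = 21.72·0.0127 = 0.2758
Lq = ρ²(1+C_s²)/(2(1−ρ)) = 0.07609·(1+0.292)/(2·0.7242)
= 0.07609·1.2920/1.4483 = 0.06788

Final: 0.06788


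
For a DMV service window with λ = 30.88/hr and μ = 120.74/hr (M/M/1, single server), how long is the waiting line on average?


ρ = 30.88/120.74 = 0.2558
Lq = ρ²/(1−ρ) = 0.06541/0.7442 = 0.08789

Final: 0.08789


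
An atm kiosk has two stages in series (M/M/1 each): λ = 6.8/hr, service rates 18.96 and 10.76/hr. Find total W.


Each node sees arrival rate λ = 6.8/hr (tandem ⇒ throughput preserved).
W₁ = 1/(μ₁−λ) = 1/(18.96−6.8) = 0.08224 hr
W₂ = 1/(μ₂−λ) = 1/(10.76−6.8) = 0.25253 hr
W_total = W₁ + W₂ = 0.08224 + 0.25253 = 0.33476 hr

Final: 0.33476 hr


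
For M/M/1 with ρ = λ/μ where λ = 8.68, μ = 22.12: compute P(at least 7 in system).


ρ = 8.68/22.12 = 0.3924
P(N ≥ n) = ρ^n = 0.3924^7 = 0.001433

Final: 0.001433


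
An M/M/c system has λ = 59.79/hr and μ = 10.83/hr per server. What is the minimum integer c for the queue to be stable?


Stability requires cμ > λ ⇔ c > λ/μ.
λ/μ = 59.79/10.83 = 5.5208
Minimum integer c = ⌊5.5208⌋ + 1 = 6
Check: 6·10.83 = 64.98 > 59.79, while 5·10.83 = 54.15 ≤ 59.79

Final: 6 servers


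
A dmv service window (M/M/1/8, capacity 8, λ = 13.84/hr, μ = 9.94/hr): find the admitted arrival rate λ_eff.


ρ = 1.3924; P_K = (1−ρ)ρ^8/(1−ρ^9) = 0.296887
λ_eff = λ(1 − P_K) = 13.84·(1 − 0.296887) = 13.84·0.703113 = 9.7311 /hr

Final: 9.7311 /hr


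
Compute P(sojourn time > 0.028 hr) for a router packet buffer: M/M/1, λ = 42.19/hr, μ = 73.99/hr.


W ~ Exponential(μ−λ) for M/M/1.
μ − λ = 73.99 − 42.19 = 31.8000
P(W > t) = e^{−(μ−λ)t} = e^{−0.8904} = 0.410492

Final: 0.410492


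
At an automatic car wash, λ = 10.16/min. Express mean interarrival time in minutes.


Mean interarrival time = 1/λ = 1/10.16 minute = 0.09843 minute
In minutes: 0.09843 × 1 = 0.09843 min

Final: 0.09843 min


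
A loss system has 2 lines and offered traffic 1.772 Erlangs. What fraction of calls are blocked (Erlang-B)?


B(c,a) = (a^c/c!) / Σ_{k=0}^{c} a^k/k!
a^2/2! = 1.569992
Σ terms (k=0..2): 1.00000 + 1.77200 + 1.56999 = 4.341992
B = 1.569992/4.341992 = 0.361583

Final: 0.361583


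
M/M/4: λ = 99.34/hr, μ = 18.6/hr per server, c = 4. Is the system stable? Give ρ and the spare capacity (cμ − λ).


Total capacity cμ = 4·18.6 = 74.40/hr
ρ = λ/(cμ) = 99.34/74.40 = 1.3352
Stable ⇔ ρ < 1: NO
Spare capacity = cμ − λ = 74.40 − 99.34 = -24.94/hr

Final: ρ = 1.3352; unstable; margin = -24.94/hr


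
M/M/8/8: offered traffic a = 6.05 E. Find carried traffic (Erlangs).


B(8,6.05) = 0.124656 (Erlang-B)
Carried load = a(1 − B) = 6.05·(1 − 0.124656) = 6.05·0.875344 = 5.2958 E

Final: 5.2958 Erlangs


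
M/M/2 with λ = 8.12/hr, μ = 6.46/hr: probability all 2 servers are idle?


a = λ/μ = 8.12/6.46 = 1.2570; ρ = a/c = 0.6285
Σ_{k=0}^{1} a^k/k! (terms k=0..1) = 1.00000 + 1.25697 = 2.25697
Tail: a^2/(2!(1−ρ)) = 1.57996/(2·0.3715) = 2.12637
P₀ = 1/(2.25697 + 2.12637) = 1/4.38333 = 0.228137

Final: 0.228137


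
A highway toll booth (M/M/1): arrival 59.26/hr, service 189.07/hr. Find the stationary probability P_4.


ρ = 59.26/189.07 = 0.3134
P_n = (1−ρ)·ρ^n = (1 − 0.3134)·0.3134^4 = 0.6866·0.009651 = 0.006626

Final: 0.006626


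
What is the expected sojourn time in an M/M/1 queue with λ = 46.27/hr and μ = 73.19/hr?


W = 1/(μ−λ) = 1/(73.19 − 46.27) = 1/26.92 = 0.03715 hr

Final: 0.03715 hr


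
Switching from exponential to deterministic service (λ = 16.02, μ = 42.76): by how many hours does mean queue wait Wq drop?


ρ = 16.02/42.76 = 0.3746
Wq(M/M/1) = ρ/(μ−λ) = 0.3746/26.74 = 0.01401 hr
Wq(M/D/1) = ρ/(2(μ−λ)) = 0.007005 hr
Savings = 0.01401 − 0.007005 = 0.007005 hr

Final: 0.007005 hr


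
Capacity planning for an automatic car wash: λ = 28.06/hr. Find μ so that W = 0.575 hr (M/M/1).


W = 1/(μ−λ) ⇒ μ − λ = 1/W = 1/0.575 = 1.7391
μ = λ + 1/W = 28.06 + 1.7391 = 29.7991 per hr

Final: 29.7991 /hr


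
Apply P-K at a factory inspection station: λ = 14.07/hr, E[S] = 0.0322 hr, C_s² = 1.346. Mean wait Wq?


ρ = λ·E[S] = 14.07·0.0322 = 0.4531
E[S²] = E[S]²(1+C_s²) = 0.0322²·(1+1.346) = 0.002432
Wq = λ·E[S²]/(2(1−ρ)) = 14.07·0.002432/(2·0.5469) = 0.03129 hr

Final: 0.03129 hr


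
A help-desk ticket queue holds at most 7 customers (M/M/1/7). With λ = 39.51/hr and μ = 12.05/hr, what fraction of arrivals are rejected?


ρ = λ/μ = 39.51/12.05 = 3.2788
P_K = (1−ρ)ρ^K/(1−ρ^(K+1)) = (-2.2788·4074.176875)/(1 − 13358.566666)
= -9284.389791/-13357.566666 = 0.695066

Final: 0.695066


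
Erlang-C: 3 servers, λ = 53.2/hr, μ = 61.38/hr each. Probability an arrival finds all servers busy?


a = λ/μ = 0.8667; ρ = a/3 = 0.2889
P₀ = 0.417545 (from M/M/c formula)
C(c,a) = [a^c/(c!(1−ρ))]·P₀ = [0.65111/(6·0.7111)]·0.417545
= 0.15261·0.417545 = 0.063721

Final: 0.063721


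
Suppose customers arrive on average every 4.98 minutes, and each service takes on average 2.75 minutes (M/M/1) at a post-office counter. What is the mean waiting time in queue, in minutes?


λ = 60/4.98 = 12.0482 /hr
μ = 60/2.75 = 21.8182 /hr
ρ = λ/μ = 12.0482/21.8182 = 0.5522
Wq = ρ/(μ−λ) = 0.5522/(21.8182−12.0482) = 0.05652 hr
In minutes: 0.05652·60 = 3.391 min

Final: 3.391 min


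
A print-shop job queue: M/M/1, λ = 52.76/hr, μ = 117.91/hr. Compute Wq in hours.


ρ = 52.76/117.91 = 0.4475
Wq = ρ/(μ−λ) = 0.4475/(117.91 − 52.76) = 0.4475/65.15 = 0.006868 hr

Final: 0.006868 hr


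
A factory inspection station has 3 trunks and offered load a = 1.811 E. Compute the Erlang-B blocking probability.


B(c,a) = (a^c/c!) / Σ_{k=0}^{c} a^k/k!
a^3/3! = 0.989929
Σ terms (k=0..3): 1.00000 + 1.81100 + 1.63986 + 0.98993 = 5.440790
B = 0.989929/5.440790 = 0.181946

Final: 0.181946


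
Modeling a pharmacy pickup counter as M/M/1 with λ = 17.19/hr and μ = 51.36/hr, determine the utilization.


ρ = λ/μ = 17.19/51.36 = 0.3347

Final: 0.3347


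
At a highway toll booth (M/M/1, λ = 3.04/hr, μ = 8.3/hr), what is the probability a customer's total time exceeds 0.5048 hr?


W ~ Exponential(μ−λ) for M/M/1.
μ − λ = 8.3 − 3.04 = 5.2600
P(W > t) = e^{−(μ−λ)t} = e^{−2.6552} = 0.070281

Final: 0.070281


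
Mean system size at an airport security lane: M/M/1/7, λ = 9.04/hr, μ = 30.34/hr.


ρ = 9.04/30.34 = 0.2980
L = ρ[1 − (K+1)ρ^K + Kρ^(K+1)] / [(1−ρ)(1−ρ^(K+1))]
Numerator: 0.2980·(1 − 8·0.0002085 + 7·0.00006212) = 0.297589
Denominator: (0.7020)·(0.999938) = 0.702000
L = 0.297589/0.702000 = 0.4239

Final: 0.4239


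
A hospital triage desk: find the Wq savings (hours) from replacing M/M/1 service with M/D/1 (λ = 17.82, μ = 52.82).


ρ = 17.82/52.82 = 0.3374
Wq(M/M/1) = ρ/(μ−λ) = 0.3374/35.00 = 0.009639 hr
Wq(M/D/1) = ρ/(2(μ−λ)) = 0.004820 hr
Savings = 0.009639 − 0.004820 = 0.004820 hr

Final: 0.004820 hr


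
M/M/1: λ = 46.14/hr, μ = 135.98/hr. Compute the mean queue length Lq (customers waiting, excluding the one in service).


ρ = 46.14/135.98 = 0.3393
Lq = ρ²/(1−ρ) = 0.1151/0.6607 = 0.1743

Final: 0.1743


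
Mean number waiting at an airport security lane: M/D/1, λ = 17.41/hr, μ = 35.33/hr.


ρ = 17.41/35.33 = 0.4928
M/D/1: Lq = ρ²/(2(1−ρ)) = 0.2428/(2·0.5072) = 0.23938

Final: 0.23938


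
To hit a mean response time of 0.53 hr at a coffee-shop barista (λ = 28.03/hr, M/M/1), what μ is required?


W = 1/(μ−λ) ⇒ μ − λ = 1/W = 1/0.53 = 1.8868
μ = λ + 1/W = 28.03 + 1.8868 = 29.9168 per hr

Final: 29.9168 /hr


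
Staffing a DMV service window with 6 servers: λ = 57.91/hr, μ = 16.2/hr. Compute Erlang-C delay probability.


a = λ/μ = 3.5747; ρ = a/6 = 0.5958
P₀ = 0.026728 (from M/M/c formula)
C(c,a) = [a^c/(c!(1−ρ))]·P₀ = [2086.56204/(720·0.4042)]·0.026728
= 7.16940·0.026728 = 0.191622

Final: 0.191622


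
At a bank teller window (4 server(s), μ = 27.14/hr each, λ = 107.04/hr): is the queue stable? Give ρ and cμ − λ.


Total capacity cμ = 4·27.14 = 108.56/hr
ρ = λ/(cμ) = 107.04/108.56 = 0.9860
Stable ⇔ ρ < 1: YES
Spare capacity = cμ − λ = 108.56 − 107.04 = 1.52/hr

Final: ρ = 0.9860; stable; margin = 1.52/hr


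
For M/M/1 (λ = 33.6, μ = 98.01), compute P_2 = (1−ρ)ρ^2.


ρ = 33.6/98.01 = 0.3428
P_n = (1−ρ)·ρ^n = (1 − 0.3428)·0.3428^2 = 0.6572·0.117527 = 0.077236

Final: 0.077236


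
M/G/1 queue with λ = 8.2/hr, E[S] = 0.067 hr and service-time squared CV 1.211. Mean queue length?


ρ = λ·E[S] = 8.2·0.067 = 0.5494
Lq = ρ²(1+C_s²)/(2(1−ρ)) = 0.3018·(1+1.211)/(2·0.4506)
= 0.3018·2.2110/0.9012 = 0.74053

Final: 0.74053


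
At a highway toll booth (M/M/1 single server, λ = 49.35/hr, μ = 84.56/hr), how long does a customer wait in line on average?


ρ = 49.35/84.56 = 0.5836
Wq = ρ/(μ−λ) = 0.5836/(84.56 − 49.35) = 0.5836/35.21 = 0.01658 hr

Final: 0.01658 hr


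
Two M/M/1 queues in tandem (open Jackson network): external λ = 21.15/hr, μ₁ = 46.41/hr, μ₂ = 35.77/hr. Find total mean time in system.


Each node sees arrival rate λ = 21.15/hr (tandem ⇒ throughput preserved).
W₁ = 1/(μ₁−λ) = 1/(46.41−21.15) = 0.03959 hr
W₂ = 1/(μ₂−λ) = 1/(35.77−21.15) = 0.06840 hr
W_total = W₁ + W₂ = 0.03959 + 0.06840 = 0.10799 hr

Final: 0.10799 hr


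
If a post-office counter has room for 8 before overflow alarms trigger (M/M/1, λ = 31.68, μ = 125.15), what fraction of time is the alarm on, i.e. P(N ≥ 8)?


ρ = 31.68/125.15 = 0.2531
P(N ≥ n) = ρ^n = 0.2531^8 = 0.00001686

Final: 0.00001686


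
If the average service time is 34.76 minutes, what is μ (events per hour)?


μ = 1/(service time) in consistent units.
1 hour = 60 min, so μ = 60/34.76 = 1.7261 per hour

Final: 1.7261 /hr


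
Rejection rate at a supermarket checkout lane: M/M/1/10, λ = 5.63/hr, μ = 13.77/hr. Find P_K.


ρ = λ/μ = 5.63/13.77 = 0.4089
P_K = (1−ρ)ρ^K/(1−ρ^(K+1)) = (0.5911·0.0001305)/(1 − 0.00005337)
= 0.00007717/0.999947 = 0.00007717

Final: 0.00007717


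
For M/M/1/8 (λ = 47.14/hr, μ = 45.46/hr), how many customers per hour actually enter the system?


ρ = 1.0370; P_K = (1−ρ)ρ^8/(1−ρ^9) = 0.127907
λ_eff = λ(1 − P_K) = 47.14·(1 − 0.127907) = 47.14·0.872093 = 41.1105 /hr

Final: 41.1105 /hr


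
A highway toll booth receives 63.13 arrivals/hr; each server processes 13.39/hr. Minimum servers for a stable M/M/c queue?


Stability requires cμ > λ ⇔ c > λ/μ.
λ/μ = 63.13/13.39 = 4.7147
Minimum integer c = ⌊4.7147⌋ + 1 = 5
Check: 5·13.39 = 66.95 > 63.13, while 4·13.39 = 53.56 ≤ 63.13

Final: 5 servers


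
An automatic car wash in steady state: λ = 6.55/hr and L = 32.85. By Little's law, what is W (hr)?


W = L/λ = 32.85/6.55 = 5.0153 hr

Final: 5.0153 hr


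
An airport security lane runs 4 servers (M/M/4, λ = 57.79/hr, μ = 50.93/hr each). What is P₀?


a = λ/μ = 57.79/50.93 = 1.1347; ρ = a/c = 0.2837
Σ_{k=0}^{3} a^k/k! (terms k=0..3) = 1.00000 + 1.13469 + 0.64377 + 0.24349 = 3.02195
Tail: a^4/(4!(1−ρ)) = 1.65774/(24·0.7163) = 0.09643
P₀ = 1/(3.02195 + 0.09643) = 1/3.11838 = 0.320679

Final: 0.320679


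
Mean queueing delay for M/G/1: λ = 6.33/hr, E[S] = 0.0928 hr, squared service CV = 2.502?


ρ = λ·E[S] = 6.33·0.0928 = 0.5874
E[S²] = E[S]²(1+C_s²) = 0.0928²·(1+2.502) = 0.030159
Wq = λ·E[S²]/(2(1−ρ)) = 6.33·0.030159/(2·0.4126) = 0.23136 hr

Final: 0.23136 hr


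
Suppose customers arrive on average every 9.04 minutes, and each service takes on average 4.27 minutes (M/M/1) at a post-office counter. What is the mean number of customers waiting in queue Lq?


λ = 60/9.04 = 6.6372 /hr
μ = 60/4.27 = 14.0515 /hr
ρ = λ/μ = 6.6372/14.0515 = 0.4723
Lq = ρ²/(1−ρ) = 0.2231/0.5277 = 0.4228

Final: 0.4228


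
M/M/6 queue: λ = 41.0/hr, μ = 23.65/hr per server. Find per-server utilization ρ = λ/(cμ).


ρ = λ/(cμ) = 41.0/(6·23.65) = 41.0/141.90 = 0.2889

Final: 0.2889


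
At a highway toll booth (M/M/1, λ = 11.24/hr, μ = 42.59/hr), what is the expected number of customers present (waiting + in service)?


ρ = λ/μ = 11.24/42.59 = 0.2639
L = ρ/(1−ρ) = 0.2639/(1 − 0.2639) = 0.2639/0.7361 = 0.3585

Final: 0.3585


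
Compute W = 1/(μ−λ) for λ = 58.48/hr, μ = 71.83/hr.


W = 1/(μ−λ) = 1/(71.83 − 58.48) = 1/13.35 = 0.07491 hr

Final: 0.07491 hr


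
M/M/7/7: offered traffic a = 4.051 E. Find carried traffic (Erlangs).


B(7,4.051) = 0.065372 (Erlang-B)
Carried load = a(1 − B) = 4.051·(1 − 0.065372) = 4.051·0.934628 = 3.7862 E

Final: 3.7862 Erlangs


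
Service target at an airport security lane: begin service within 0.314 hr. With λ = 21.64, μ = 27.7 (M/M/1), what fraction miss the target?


ρ = 21.64/27.7 = 0.7812
P(Wq > t) = ρ·e^{−(μ−λ)t} = 0.7812·e^{−1.9028}
= 0.7812·0.149144 = 0.116516

Final: 0.116516


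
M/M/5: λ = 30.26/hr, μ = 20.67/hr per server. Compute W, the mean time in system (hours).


a = 1.4640; ρ = 0.2928; P₀ = 0.230996
Lq = P₀·a^c·ρ/(c!(1−ρ)²) = 0.007578
Wq = Lq/λ = 0.007578/30.26 = 0.0002504 hr
W = Wq + 1/μ = 0.0002504 + 0.04838 = 0.04863 hr

Final: 0.04863 hr


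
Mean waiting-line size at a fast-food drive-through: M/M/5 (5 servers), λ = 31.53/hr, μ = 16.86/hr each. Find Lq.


a = λ/μ = 1.8701; ρ = a/5 = 0.3740
P₀ = 0.153305
Lq = P₀·a^c·ρ / (c!·(1−ρ)²) = 0.153305·22.87347·0.3740/(120·0.39185)
= 0.02789

Final: 0.02789


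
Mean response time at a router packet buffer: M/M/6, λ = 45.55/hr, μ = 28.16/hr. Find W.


a = 1.6175; ρ = 0.2696; P₀ = 0.198306
Lq = P₀·a^c·ρ/(c!(1−ρ)²) = 0.002493
Wq = Lq/λ = 0.002493/45.55 = 0.00005473 hr
W = Wq + 1/μ = 0.00005473 + 0.03551 = 0.03557 hr

Final: 0.03557 hr


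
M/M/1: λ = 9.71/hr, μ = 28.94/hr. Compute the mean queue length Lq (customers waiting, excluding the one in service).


ρ = 9.71/28.94 = 0.3355
Lq = ρ²/(1−ρ) = 0.1126/0.6645 = 0.1694

Final: 0.1694


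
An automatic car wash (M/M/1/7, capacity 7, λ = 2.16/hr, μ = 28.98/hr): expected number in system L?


ρ = 2.16/28.98 = 0.07453
L = ρ[1 − (K+1)ρ^K + Kρ^(K+1)] / [(1−ρ)(1−ρ^(K+1))]
Numerator: 0.07453·(1 − 8·0.00000001278 + 7·9.525e-10) = 0.074534
Denominator: (0.9255)·(1.000000) = 0.925466
L = 0.074534/0.925466 = 0.08054

Final: 0.08054


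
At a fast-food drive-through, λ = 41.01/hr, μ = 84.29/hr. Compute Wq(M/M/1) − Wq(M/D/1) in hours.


ρ = 41.01/84.29 = 0.4865
Wq(M/M/1) = ρ/(μ−λ) = 0.4865/43.28 = 0.01124 hr
Wq(M/D/1) = ρ/(2(μ−λ)) = 0.005621 hr
Savings = 0.01124 − 0.005621 = 0.005621 hr

Final: 0.005621 hr


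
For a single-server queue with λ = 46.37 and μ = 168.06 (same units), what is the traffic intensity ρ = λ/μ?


ρ = λ/μ = 46.37/168.06 = 0.2759

Final: 0.2759


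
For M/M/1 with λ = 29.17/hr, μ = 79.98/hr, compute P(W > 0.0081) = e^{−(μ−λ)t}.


W ~ Exponential(μ−λ) for M/M/1.
μ − λ = 79.98 − 29.17 = 50.8100
P(W > t) = e^{−(μ−λ)t} = e^{−0.4116} = 0.662615

Final: 0.662615


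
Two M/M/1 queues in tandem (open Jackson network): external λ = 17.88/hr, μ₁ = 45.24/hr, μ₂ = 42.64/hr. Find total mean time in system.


Each node sees arrival rate λ = 17.88/hr (tandem ⇒ throughput preserved).
W₁ = 1/(μ₁−λ) = 1/(45.24−17.88) = 0.03655 hr
W₂ = 1/(μ₂−λ) = 1/(42.64−17.88) = 0.04039 hr
W_total = W₁ + W₂ = 0.03655 + 0.04039 = 0.07694 hr

Final: 0.07694 hr


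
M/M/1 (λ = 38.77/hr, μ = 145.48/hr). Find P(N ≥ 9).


ρ = 38.77/145.48 = 0.2665
P(N ≥ n) = ρ^n = 0.2665^9 = 0.000006780

Final: 0.000006780


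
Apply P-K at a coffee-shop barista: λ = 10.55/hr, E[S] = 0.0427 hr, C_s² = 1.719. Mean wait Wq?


ρ = λ·E[S] = 10.55·0.0427 = 0.4505
E[S²] = E[S]²(1+C_s²) = 0.0427²·(1+1.719) = 0.004958
Wq = λ·E[S²]/(2(1−ρ)) = 10.55·0.004958/(2·0.5495) = 0.04759 hr

Final: 0.04759 hr


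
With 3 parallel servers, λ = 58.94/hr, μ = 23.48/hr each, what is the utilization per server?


ρ = λ/(cμ) = 58.94/(3·23.48) = 58.94/70.44 = 0.8367

Final: 0.8367


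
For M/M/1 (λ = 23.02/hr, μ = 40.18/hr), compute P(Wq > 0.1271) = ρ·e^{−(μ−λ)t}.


ρ = 23.02/40.18 = 0.5729
P(Wq > t) = ρ·e^{−(μ−λ)t} = 0.5729·e^{−2.1810}
= 0.5729·0.112924 = 0.064697

Final: 0.064697


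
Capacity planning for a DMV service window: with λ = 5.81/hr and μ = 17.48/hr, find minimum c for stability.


Stability requires cμ > λ ⇔ c > λ/μ.
λ/μ = 5.81/17.48 = 0.3324
Minimum integer c = ⌊0.3324⌋ + 1 = 1
Check: 1·17.48 = 17.48 > 5.81, while 0·17.48 = 0.00 ≤ 5.81

Final: 1 servers


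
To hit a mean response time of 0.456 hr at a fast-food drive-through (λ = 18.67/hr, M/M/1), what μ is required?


W = 1/(μ−λ) ⇒ μ − λ = 1/W = 1/0.456 = 2.1930
μ = λ + 1/W = 18.67 + 2.1930 = 20.8630 per hr

Final: 20.8630 /hr
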